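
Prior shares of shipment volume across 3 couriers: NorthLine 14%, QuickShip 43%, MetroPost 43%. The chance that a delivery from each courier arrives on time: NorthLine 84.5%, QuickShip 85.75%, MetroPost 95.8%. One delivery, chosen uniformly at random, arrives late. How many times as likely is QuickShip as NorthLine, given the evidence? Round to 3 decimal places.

Taking complements, P(late | each) = NorthLine 0.155, QuickShip 0.1425, MetroPost 0.042.
Prior × likelihood for each hypothesis:
  NorthLine: 0.14 × 0.155 = 0.0217
  QuickShip: 0.43 × 0.1425 = 0.061275
  MetroPost: 0.43 × 0.042 = 0.01806
Normalizing constant = 0.101035.
The ratio is 0.061275 / 0.0217 (the normalizer cancels) = 2.824.

2.824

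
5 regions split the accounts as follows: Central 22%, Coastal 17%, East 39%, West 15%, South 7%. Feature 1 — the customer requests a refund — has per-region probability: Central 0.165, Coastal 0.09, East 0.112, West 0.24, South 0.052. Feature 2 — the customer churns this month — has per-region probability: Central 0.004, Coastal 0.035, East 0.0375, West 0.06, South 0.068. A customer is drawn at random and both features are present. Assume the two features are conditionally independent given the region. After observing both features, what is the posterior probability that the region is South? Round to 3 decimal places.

0.052

Compute prior × likelihood for every hypothesis:
  Central: 0.22 × 0.165 × 0.004 = 0.0001452
  Coastal: 0.17 × 0.09 × 0.035 = 0.0005355
  East: 0.39 × 0.112 × 0.0375 = 0.001638
  West: 0.15 × 0.24 × 0.06 = 0.00216
  South: 0.07 × 0.052 × 0.068 = 0.00024752
Normalizing constant = 0.00472622.
P(South | evidence) = 0.00024752 / 0.00472622 ≈ 0.052.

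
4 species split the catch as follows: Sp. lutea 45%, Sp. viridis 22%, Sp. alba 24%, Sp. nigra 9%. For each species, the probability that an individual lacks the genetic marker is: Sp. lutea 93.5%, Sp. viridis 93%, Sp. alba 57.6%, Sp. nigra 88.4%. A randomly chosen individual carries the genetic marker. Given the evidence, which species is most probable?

Taking complements, P(marker | each) = Sp. lutea 0.065, Sp. viridis 0.07, Sp. alba 0.424, Sp. nigra 0.116.
Unnormalized posteriors (prior × likelihood):
  Sp. lutea: 0.45 × 0.065 = 0.02925
  Sp. viridis: 0.22 × 0.07 = 0.0154
  Sp. alba: 0.24 × 0.424 = 0.10176
  Sp. nigra: 0.09 × 0.116 = 0.01044
Normalizing constant = 0.15685.
Largest term belongs to Sp. alba, so Sp. alba is most probable.

Sp. alba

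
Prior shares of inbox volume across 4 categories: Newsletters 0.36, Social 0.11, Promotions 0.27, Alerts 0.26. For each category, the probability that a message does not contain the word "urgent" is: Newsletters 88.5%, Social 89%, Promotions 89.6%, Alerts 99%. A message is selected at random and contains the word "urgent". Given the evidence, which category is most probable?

Taking complements, P(urgent-flag | each) = Newsletters 0.115, Social 0.11, Promotions 0.104, Alerts 0.01.
Unnormalized posteriors (prior × likelihood):
  Newsletters: 0.36 × 0.115 = 0.0414
  Social: 0.11 × 0.11 = 0.0121
  Promotions: 0.27 × 0.104 = 0.02808
  Alerts: 0.26 × 0.01 = 0.0026
Total = 0.08418.
Largest term belongs to Newsletters, so Newsletters is most probable.

Newsletters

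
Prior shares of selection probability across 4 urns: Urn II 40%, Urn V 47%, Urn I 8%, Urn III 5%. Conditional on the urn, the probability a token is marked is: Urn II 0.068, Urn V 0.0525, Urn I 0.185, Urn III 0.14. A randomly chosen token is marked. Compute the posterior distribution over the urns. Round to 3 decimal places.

Prior × likelihood for each hypothesis:
  Urn II: 0.4 × 0.068 = 0.0272
  Urn V: 0.47 × 0.0525 = 0.024675
  Urn I: 0.08 × 0.185 = 0.0148
  Urn III: 0.05 × 0.14 = 0.007
Sum = 0.073675.
P(Urn II | marked) = 0.0272/0.073675 ≈ 0.369
P(Urn V | marked) = 0.024675/0.073675 ≈ 0.335
P(Urn I | marked) = 0.0148/0.073675 ≈ 0.201
P(Urn III | marked) = 0.007/0.073675 ≈ 0.095

Urn II 0.369, Urn V 0.335, Urn I 0.201, Urn III 0.095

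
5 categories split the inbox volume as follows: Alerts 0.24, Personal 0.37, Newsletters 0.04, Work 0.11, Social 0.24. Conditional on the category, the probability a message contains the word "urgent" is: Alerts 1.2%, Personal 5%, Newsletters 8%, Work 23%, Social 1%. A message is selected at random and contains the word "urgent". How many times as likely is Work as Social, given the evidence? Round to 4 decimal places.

Compute prior × likelihood for every hypothesis:
  Alerts: 0.24 × 0.012 = 0.00288
  Personal: 0.37 × 0.05 = 0.0185
  Newsletters: 0.04 × 0.08 = 0.0032
  Work: 0.11 × 0.23 = 0.0253
  Social: 0.24 × 0.01 = 0.0024
Normalizing constant = 0.05228.
The ratio is 0.0253 / 0.0024 (the normalizer cancels) = 10.5417.

10.5417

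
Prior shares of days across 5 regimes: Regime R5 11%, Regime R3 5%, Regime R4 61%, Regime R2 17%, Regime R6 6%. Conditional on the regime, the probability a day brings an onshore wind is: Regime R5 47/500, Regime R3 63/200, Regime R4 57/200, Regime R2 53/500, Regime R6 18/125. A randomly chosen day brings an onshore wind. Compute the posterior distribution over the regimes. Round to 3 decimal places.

Regime R5 0.046, Regime R3 0.070, Regime R4 0.767, Regime R2 0.080, Regime R6 0.038

Unnormalized posteriors (prior × likelihood):
  Regime R5: 0.11 × 0.094 = 0.01034
  Regime R3: 0.05 × 0.315 = 0.01575
  Regime R4: 0.61 × 0.285 = 0.17385
  Regime R2: 0.17 × 0.106 = 0.01802
  Regime R6: 0.06 × 0.144 = 0.00864
Total = 0.2266.
P(Regime R5 | onshore) = 0.01034/0.2266 ≈ 0.046
P(Regime R3 | onshore) = 0.01575/0.2266 ≈ 0.070
P(Regime R4 | onshore) = 0.17385/0.2266 ≈ 0.767
P(Regime R2 | onshore) = 0.01802/0.2266 ≈ 0.080
P(Regime R6 | onshore) = 0.00864/0.2266 ≈ 0.038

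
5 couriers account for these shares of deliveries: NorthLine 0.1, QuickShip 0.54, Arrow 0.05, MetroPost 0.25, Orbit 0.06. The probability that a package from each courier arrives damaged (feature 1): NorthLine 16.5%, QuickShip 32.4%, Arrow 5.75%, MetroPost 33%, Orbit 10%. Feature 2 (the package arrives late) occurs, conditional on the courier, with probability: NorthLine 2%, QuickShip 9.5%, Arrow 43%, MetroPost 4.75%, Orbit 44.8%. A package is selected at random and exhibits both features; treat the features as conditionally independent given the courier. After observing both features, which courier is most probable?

QuickShip

Prior × likelihood for each hypothesis:
  NorthLine: 0.1 × 0.165 × 0.02 = 0.00033
  QuickShip: 0.54 × 0.324 × 0.095 = 0.0166212
  Arrow: 0.05 × 0.0575 × 0.43 = 0.00123625
  MetroPost: 0.25 × 0.33 × 0.0475 = 0.00391875
  Orbit: 0.06 × 0.1 × 0.448 = 0.002688
Sum = 0.0247942.
Largest term belongs to QuickShip, so QuickShip is most probable.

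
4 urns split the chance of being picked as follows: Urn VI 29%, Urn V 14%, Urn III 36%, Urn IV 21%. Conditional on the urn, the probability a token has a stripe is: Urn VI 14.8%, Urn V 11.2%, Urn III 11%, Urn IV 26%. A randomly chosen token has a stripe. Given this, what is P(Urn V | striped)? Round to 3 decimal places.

0.103

Compute prior × likelihood for every hypothesis:
  Urn VI: 0.29 × 0.148 = 0.04292
  Urn V: 0.14 × 0.112 = 0.01568
  Urn III: 0.36 × 0.11 = 0.0396
  Urn IV: 0.21 × 0.26 = 0.0546
Total = 0.1528.
P(Urn V | evidence) = 0.01568 / 0.1528 ≈ 0.103.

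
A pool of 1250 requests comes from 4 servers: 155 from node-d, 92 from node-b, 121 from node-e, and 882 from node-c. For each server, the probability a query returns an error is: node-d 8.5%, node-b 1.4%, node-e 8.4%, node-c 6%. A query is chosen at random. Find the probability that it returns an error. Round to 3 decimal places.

0.062

Prior × likelihood for each hypothesis:
  node-d: 0.124 × 0.085 = 0.01054
  node-b: 0.0736 × 0.014 = 0.0010304
  node-e: 0.0968 × 0.084 = 0.0081312
  node-c: 0.7056 × 0.06 = 0.042336
P(error) = 0.01054 + 0.0010304 + 0.0081312 + 0.042336 = 0.0620376 → 0.062.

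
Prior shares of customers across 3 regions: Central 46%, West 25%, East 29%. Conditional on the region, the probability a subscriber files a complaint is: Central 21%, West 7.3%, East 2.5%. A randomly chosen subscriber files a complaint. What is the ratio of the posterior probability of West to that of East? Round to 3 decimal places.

2.517

Prior × likelihood for each hypothesis:
  Central: 0.46 × 0.21 = 0.0966
  West: 0.25 × 0.073 = 0.01825
  East: 0.29 × 0.025 = 0.00725
Total = 0.1221.
The ratio is 0.01825 / 0.00725 (the normalizer cancels) = 2.517.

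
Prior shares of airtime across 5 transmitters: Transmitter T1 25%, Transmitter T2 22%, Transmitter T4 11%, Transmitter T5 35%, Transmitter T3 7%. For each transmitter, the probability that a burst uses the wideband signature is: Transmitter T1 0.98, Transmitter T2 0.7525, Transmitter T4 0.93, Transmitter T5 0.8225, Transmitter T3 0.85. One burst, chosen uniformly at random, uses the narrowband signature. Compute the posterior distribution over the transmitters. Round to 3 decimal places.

Taking complements, P(narrowband | each) = Transmitter T1 0.02, Transmitter T2 0.2475, Transmitter T4 0.07, Transmitter T5 0.1775, Transmitter T3 0.15.
By Bayes' rule, posterior ∝ prior × likelihood:
  Transmitter T1: 0.25 × 0.02 = 0.005
  Transmitter T2: 0.22 × 0.2475 = 0.05445
  Transmitter T4: 0.11 × 0.07 = 0.0077
  Transmitter T5: 0.35 × 0.1775 = 0.062125
  Transmitter T3: 0.07 × 0.15 = 0.0105
Sum = 0.139775.
P(Transmitter T1 | narrowband) = 0.005/0.139775 ≈ 0.036
P(Transmitter T2 | narrowband) = 0.05445/0.139775 ≈ 0.390
P(Transmitter T4 | narrowband) = 0.0077/0.139775 ≈ 0.055
P(Transmitter T5 | narrowband) = 0.062125/0.139775 ≈ 0.444
P(Transmitter T3 | narrowband) = 0.0105/0.139775 ≈ 0.075

Transmitter T1 0.036, Transmitter T2 0.390, Transmitter T4 0.055, Transmitter T5 0.444, Transmitter T3 0.075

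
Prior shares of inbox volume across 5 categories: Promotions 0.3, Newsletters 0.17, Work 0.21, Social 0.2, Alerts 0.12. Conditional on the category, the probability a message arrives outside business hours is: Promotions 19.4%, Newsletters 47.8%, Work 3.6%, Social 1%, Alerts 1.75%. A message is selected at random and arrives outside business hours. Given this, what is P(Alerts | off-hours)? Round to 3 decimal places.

0.014

By Bayes' rule, posterior ∝ prior × likelihood:
  Promotions: 0.3 × 0.194 = 0.0582
  Newsletters: 0.17 × 0.478 = 0.08126
  Work: 0.21 × 0.036 = 0.00756
  Social: 0.2 × 0.01 = 0.002
  Alerts: 0.12 × 0.0175 = 0.0021
Sum = 0.15112.
P(Alerts | evidence) = 0.0021 / 0.15112 ≈ 0.014.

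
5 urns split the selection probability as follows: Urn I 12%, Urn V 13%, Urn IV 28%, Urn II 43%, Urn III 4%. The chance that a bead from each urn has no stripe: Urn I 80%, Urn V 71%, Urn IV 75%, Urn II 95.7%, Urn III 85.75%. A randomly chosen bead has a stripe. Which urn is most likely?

Taking complements, P(striped | each) = Urn I 0.2, Urn V 0.29, Urn IV 0.25, Urn II 0.043, Urn III 0.1425.
Prior × likelihood for each hypothesis:
  Urn I: 0.12 × 0.2 = 0.024
  Urn V: 0.13 × 0.29 = 0.0377
  Urn IV: 0.28 × 0.25 = 0.07
  Urn II: 0.43 × 0.043 = 0.01849
  Urn III: 0.04 × 0.1425 = 0.0057
Total = 0.15589.
Largest term belongs to Urn IV, so Urn IV is most probable.

Urn IV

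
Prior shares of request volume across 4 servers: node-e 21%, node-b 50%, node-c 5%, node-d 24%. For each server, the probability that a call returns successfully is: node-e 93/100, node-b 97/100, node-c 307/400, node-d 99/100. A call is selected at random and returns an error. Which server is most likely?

Taking complements, P(error | each) = node-e 0.07, node-b 0.03, node-c 0.2325, node-d 0.01.
Compute prior × likelihood for every hypothesis:
  node-e: 0.21 × 0.07 = 0.0147
  node-b: 0.5 × 0.03 = 0.015
  node-c: 0.05 × 0.2325 = 0.011625
  node-d: 0.24 × 0.01 = 0.0024
Sum = 0.043725.
Largest term belongs to node-b, so node-b is most probable.

node-b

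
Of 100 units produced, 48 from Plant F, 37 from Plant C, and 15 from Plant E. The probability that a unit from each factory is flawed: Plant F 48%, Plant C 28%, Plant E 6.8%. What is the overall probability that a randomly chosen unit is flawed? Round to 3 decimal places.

0.344

Compute prior × likelihood for every hypothesis:
  Plant F: 0.48 × 0.48 = 0.2304
  Plant C: 0.37 × 0.28 = 0.1036
  Plant E: 0.15 × 0.068 = 0.0102
P(flawed) = 0.2304 + 0.1036 + 0.0102 = 0.3442 → 0.344.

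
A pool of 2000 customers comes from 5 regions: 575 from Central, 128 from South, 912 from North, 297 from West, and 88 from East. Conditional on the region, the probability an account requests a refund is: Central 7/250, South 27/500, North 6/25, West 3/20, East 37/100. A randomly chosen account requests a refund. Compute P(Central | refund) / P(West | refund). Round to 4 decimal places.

Unnormalized posteriors (prior × likelihood):
  Central: 0.2875 × 0.028 = 0.00805
  South: 0.064 × 0.054 = 0.003456
  North: 0.456 × 0.24 = 0.10944
  West: 0.1485 × 0.15 = 0.022275
  East: 0.044 × 0.37 = 0.01628
Total = 0.159501.
The ratio is 0.00805 / 0.022275 (the normalizer cancels) = 0.3614.

0.3614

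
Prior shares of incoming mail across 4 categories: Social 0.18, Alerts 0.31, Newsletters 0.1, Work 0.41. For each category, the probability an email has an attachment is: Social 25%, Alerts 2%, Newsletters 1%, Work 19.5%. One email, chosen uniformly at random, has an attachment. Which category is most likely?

Work

By Bayes' rule, posterior ∝ prior × likelihood:
  Social: 0.18 × 0.25 = 0.045
  Alerts: 0.31 × 0.02 = 0.0062
  Newsletters: 0.1 × 0.01 = 0.001
  Work: 0.41 × 0.195 = 0.07995
Total = 0.13215.
Largest term belongs to Work, so Work is most probable.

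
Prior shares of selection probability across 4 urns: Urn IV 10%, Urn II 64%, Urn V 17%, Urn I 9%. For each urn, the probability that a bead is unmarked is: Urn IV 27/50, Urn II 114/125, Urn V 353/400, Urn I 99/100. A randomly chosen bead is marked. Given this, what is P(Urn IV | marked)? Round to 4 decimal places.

Taking complements, P(marked | each) = Urn IV 0.46, Urn II 0.088, Urn V 0.1175, Urn I 0.01.
Unnormalized posteriors (prior × likelihood):
  Urn IV: 0.1 × 0.46 = 0.046
  Urn II: 0.64 × 0.088 = 0.05632
  Urn V: 0.17 × 0.1175 = 0.019975
  Urn I: 0.09 × 0.01 = 0.0009
Total = 0.123195.
P(Urn IV | evidence) = 0.046 / 0.123195 ≈ 0.3734.

0.3734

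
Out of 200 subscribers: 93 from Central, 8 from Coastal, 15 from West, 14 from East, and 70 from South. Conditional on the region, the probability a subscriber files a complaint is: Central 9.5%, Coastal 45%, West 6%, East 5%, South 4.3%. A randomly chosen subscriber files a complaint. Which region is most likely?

Central

By Bayes' rule, posterior ∝ prior × likelihood:
  Central: 0.465 × 0.095 = 0.044175
  Coastal: 0.04 × 0.45 = 0.018
  West: 0.075 × 0.06 = 0.0045
  East: 0.07 × 0.05 = 0.0035
  South: 0.35 × 0.043 = 0.01505
Sum = 0.085225.
Largest term belongs to Central, so Central is most probable.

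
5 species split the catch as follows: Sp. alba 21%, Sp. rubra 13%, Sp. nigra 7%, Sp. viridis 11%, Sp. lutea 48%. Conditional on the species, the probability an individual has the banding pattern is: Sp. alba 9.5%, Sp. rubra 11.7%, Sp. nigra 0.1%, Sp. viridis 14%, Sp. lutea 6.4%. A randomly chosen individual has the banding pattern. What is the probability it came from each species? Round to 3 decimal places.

Compute prior × likelihood for every hypothesis:
  Sp. alba: 0.21 × 0.095 = 0.01995
  Sp. rubra: 0.13 × 0.117 = 0.01521
  Sp. nigra: 0.07 × 0.001 = 0.00007
  Sp. viridis: 0.11 × 0.14 = 0.0154
  Sp. lutea: 0.48 × 0.064 = 0.03072
Sum = 0.08135.
P(Sp. alba | banded) = 0.01995/0.08135 ≈ 0.245
P(Sp. rubra | banded) = 0.01521/0.08135 ≈ 0.187
P(Sp. nigra | banded) = 0.00007/0.08135 ≈ 0.001
P(Sp. viridis | banded) = 0.0154/0.08135 ≈ 0.189
P(Sp. lutea | banded) = 0.03072/0.08135 ≈ 0.378

Sp. alba 0.245, Sp. rubra 0.187, Sp. nigra 0.001, Sp. viridis 0.189, Sp. lutea 0.378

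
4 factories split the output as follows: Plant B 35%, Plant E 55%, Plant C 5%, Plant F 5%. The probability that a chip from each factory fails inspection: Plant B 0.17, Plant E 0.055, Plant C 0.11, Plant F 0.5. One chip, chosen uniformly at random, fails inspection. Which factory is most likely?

Plant B

Unnormalized posteriors (prior × likelihood):
  Plant B: 0.35 × 0.17 = 0.0595
  Plant E: 0.55 × 0.055 = 0.03025
  Plant C: 0.05 × 0.11 = 0.0055
  Plant F: 0.05 × 0.5 = 0.025
Normalizing constant = 0.12025.
Largest term belongs to Plant B, so Plant B is most probable.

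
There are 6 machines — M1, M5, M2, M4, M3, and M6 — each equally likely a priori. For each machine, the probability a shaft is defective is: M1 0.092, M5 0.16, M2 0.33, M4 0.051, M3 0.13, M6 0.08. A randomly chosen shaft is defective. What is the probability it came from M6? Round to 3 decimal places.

With a uniform prior (1/6 each), posterior ∝ likelihood:
  M1: 0.092
  M5: 0.16
  M2: 0.33
  M4: 0.051
  M3: 0.13
  M6: 0.08
Sum = 0.843.
P(M6 | evidence) = 0.08 / 0.843 ≈ 0.095.

0.095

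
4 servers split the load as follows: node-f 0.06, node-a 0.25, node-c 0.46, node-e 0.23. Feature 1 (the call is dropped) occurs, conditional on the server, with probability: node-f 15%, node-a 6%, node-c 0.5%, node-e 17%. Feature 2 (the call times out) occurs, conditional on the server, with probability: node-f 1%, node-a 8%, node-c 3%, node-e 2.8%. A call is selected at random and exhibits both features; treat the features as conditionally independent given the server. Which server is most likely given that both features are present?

Compute prior × likelihood for every hypothesis:
  node-f: 0.06 × 0.15 × 0.01 = 0.00009
  node-a: 0.25 × 0.06 × 0.08 = 0.0012
  node-c: 0.46 × 0.005 × 0.03 = 0.000069
  node-e: 0.23 × 0.17 × 0.028 = 0.0010948
Total = 0.0024538.
Largest term belongs to node-a, so node-a is most probable.

node-a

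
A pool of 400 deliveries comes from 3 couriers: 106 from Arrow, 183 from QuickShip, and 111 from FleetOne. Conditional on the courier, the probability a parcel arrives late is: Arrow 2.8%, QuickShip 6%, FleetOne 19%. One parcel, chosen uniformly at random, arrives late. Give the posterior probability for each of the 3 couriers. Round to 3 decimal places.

Arrow 0.085, QuickShip 0.313, FleetOne 0.602

By Bayes' rule, posterior ∝ prior × likelihood:
  Arrow: 0.265 × 0.028 = 0.00742
  QuickShip: 0.4575 × 0.06 = 0.02745
  FleetOne: 0.2775 × 0.19 = 0.052725
Sum = 0.087595.
P(Arrow | late) = 0.00742/0.087595 ≈ 0.085
P(QuickShip | late) = 0.02745/0.087595 ≈ 0.313
P(FleetOne | late) = 0.052725/0.087595 ≈ 0.602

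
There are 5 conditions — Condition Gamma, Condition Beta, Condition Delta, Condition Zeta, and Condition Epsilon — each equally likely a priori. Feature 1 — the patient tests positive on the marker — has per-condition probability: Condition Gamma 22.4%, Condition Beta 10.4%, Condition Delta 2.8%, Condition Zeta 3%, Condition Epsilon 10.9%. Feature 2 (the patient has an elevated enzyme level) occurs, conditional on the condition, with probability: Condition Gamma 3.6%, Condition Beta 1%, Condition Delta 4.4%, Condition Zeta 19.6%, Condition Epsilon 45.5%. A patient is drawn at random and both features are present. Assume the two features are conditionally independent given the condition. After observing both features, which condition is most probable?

Condition Epsilon

With a uniform prior (1/5 each), posterior ∝ likelihood:
  Condition Gamma: 0.224 × 0.036 = 0.008064
  Condition Beta: 0.104 × 0.01 = 0.00104
  Condition Delta: 0.028 × 0.044 = 0.001232
  Condition Zeta: 0.03 × 0.196 = 0.00588
  Condition Epsilon: 0.109 × 0.455 = 0.049595
Sum = 0.065811.
Largest term belongs to Condition Epsilon, so Condition Epsilon is most probable.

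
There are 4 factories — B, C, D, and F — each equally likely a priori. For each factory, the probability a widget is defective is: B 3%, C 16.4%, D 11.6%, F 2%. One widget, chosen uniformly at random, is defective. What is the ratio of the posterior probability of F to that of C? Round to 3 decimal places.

0.122

With a uniform prior (1/4 each), posterior ∝ likelihood:
  B: 0.03
  C: 0.164
  D: 0.116
  F: 0.02
Sum = 0.33.
The ratio is 0.02 / 0.164 (the normalizer cancels) = 0.122.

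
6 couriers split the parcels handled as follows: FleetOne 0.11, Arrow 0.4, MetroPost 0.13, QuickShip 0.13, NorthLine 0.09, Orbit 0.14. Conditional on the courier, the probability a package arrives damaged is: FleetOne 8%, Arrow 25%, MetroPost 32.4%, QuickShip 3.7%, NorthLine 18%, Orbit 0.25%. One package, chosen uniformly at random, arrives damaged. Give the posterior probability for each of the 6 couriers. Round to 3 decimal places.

FleetOne 0.051, Arrow 0.580, MetroPost 0.244, QuickShip 0.028, NorthLine 0.094, Orbit 0.002

Prior × likelihood for each hypothesis:
  FleetOne: 0.11 × 0.08 = 0.0088
  Arrow: 0.4 × 0.25 = 0.1
  MetroPost: 0.13 × 0.324 = 0.04212
  QuickShip: 0.13 × 0.037 = 0.00481
  NorthLine: 0.09 × 0.18 = 0.0162
  Orbit: 0.14 × 0.0025 = 0.00035
Normalizing constant = 0.17228.
P(FleetOne | damaged) = 0.0088/0.17228 ≈ 0.051
P(Arrow | damaged) = 0.1/0.17228 ≈ 0.580
P(MetroPost | damaged) = 0.04212/0.17228 ≈ 0.244
P(QuickShip | damaged) = 0.00481/0.17228 ≈ 0.028
P(NorthLine | damaged) = 0.0162/0.17228 ≈ 0.094
P(Orbit | damaged) = 0.00035/0.17228 ≈ 0.002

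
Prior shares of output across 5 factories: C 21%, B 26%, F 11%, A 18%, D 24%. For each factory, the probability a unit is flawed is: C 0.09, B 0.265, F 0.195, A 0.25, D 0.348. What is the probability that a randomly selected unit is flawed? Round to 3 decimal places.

Prior × likelihood for each hypothesis:
  C: 0.21 × 0.09 = 0.0189
  B: 0.26 × 0.265 = 0.0689
  F: 0.11 × 0.195 = 0.02145
  A: 0.18 × 0.25 = 0.045
  D: 0.24 × 0.348 = 0.08352
P(flawed) = 0.0189 + 0.0689 + 0.02145 + 0.045 + 0.08352 = 0.23777 → 0.238.

0.238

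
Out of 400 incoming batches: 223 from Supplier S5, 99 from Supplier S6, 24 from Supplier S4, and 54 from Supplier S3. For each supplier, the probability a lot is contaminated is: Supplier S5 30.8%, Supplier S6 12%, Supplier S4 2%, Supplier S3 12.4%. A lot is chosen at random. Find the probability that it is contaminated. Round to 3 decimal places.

0.219

Compute prior × likelihood for every hypothesis:
  Supplier S5: 0.5575 × 0.308 = 0.17171
  Supplier S6: 0.2475 × 0.12 = 0.0297
  Supplier S4: 0.06 × 0.02 = 0.0012
  Supplier S3: 0.135 × 0.124 = 0.01674
P(contaminated) = 0.17171 + 0.0297 + 0.0012 + 0.01674 = 0.21935 → 0.219.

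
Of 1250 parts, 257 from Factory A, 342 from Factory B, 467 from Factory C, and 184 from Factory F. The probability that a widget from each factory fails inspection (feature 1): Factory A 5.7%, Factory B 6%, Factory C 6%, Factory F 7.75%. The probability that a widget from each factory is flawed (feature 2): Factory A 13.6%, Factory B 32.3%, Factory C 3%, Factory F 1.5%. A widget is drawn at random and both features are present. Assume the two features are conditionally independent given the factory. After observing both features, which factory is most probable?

Factory B

Unnormalized posteriors (prior × likelihood):
  Factory A: 0.2056 × 0.057 × 0.136 = 0.0015938112
  Factory B: 0.2736 × 0.06 × 0.323 = 0.005302368
  Factory C: 0.3736 × 0.06 × 0.03 = 0.00067248
  Factory F: 0.1472 × 0.0775 × 0.015 = 0.00017112
Normalizing constant = 0.0077397792.
Largest term belongs to Factory B, so Factory B is most probable.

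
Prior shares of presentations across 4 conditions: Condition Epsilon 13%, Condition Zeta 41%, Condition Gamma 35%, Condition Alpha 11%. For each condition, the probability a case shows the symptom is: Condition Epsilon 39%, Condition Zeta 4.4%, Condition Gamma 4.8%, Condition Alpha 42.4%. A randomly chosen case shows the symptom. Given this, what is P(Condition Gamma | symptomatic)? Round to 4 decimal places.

0.1271

Prior × likelihood for each hypothesis:
  Condition Epsilon: 0.13 × 0.39 = 0.0507
  Condition Zeta: 0.41 × 0.044 = 0.01804
  Condition Gamma: 0.35 × 0.048 = 0.0168
  Condition Alpha: 0.11 × 0.424 = 0.04664
Sum = 0.13218.
P(Condition Gamma | evidence) = 0.0168 / 0.13218 ≈ 0.1271.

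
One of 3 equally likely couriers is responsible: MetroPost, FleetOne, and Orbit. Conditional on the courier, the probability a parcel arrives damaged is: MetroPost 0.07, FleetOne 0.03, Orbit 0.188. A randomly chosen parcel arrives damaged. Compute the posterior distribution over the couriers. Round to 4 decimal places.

MetroPost 0.2431, FleetOne 0.1042, Orbit 0.6528

With a uniform prior (1/3 each), posterior ∝ likelihood:
  MetroPost: 0.07
  FleetOne: 0.03
  Orbit: 0.188
Normalizing constant = 0.288.
P(MetroPost | damaged) = 0.07/0.288 ≈ 0.2431
P(FleetOne | damaged) = 0.03/0.288 ≈ 0.1042
P(Orbit | damaged) = 0.188/0.288 ≈ 0.6528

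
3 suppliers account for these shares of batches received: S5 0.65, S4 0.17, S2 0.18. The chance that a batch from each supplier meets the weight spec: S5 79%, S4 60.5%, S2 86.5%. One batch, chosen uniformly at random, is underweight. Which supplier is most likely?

S5

Taking complements, P(underweight | each) = S5 0.21, S4 0.395, S2 0.135.
Unnormalized posteriors (prior × likelihood):
  S5: 0.65 × 0.21 = 0.1365
  S4: 0.17 × 0.395 = 0.06715
  S2: 0.18 × 0.135 = 0.0243
Normalizing constant = 0.22795.
Largest term belongs to S5, so S5 is most probable.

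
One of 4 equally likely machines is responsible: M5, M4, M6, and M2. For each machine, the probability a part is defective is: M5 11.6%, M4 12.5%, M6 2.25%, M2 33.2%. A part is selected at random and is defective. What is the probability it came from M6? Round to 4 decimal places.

Since the prior is uniform, the posterior is proportional to the likelihood:
  M5: 0.116
  M4: 0.125
  M6: 0.0225
  M2: 0.332
Normalizing constant = 0.5955.
P(M6 | evidence) = 0.0225 / 0.5955 ≈ 0.0378.

0.0378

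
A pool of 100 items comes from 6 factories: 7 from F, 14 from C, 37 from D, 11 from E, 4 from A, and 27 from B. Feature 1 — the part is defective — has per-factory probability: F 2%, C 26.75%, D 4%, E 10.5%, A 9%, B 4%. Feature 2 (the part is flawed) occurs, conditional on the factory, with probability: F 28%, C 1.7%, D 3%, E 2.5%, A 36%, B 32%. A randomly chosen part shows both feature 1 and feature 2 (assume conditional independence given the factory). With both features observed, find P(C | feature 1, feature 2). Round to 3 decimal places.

Prior × likelihood for each hypothesis:
  F: 0.07 × 0.02 × 0.28 = 0.000392
  C: 0.14 × 0.2675 × 0.017 = 0.00063665
  D: 0.37 × 0.04 × 0.03 = 0.000444
  E: 0.11 × 0.105 × 0.025 = 0.00028875
  A: 0.04 × 0.09 × 0.36 = 0.001296
  B: 0.27 × 0.04 × 0.32 = 0.003456
Sum = 0.0065134.
P(C | evidence) = 0.00063665 / 0.0065134 ≈ 0.098.

0.098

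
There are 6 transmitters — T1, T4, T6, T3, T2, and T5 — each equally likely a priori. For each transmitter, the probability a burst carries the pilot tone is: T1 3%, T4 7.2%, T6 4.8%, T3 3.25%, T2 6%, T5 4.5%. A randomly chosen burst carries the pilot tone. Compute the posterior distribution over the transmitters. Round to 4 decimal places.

Since the prior is uniform, the posterior is proportional to the likelihood:
  T1: 0.03
  T4: 0.072
  T6: 0.048
  T3: 0.0325
  T2: 0.06
  T5: 0.045
Normalizing constant = 0.2875.
P(T1 | pilot) = 0.03/0.2875 ≈ 0.1043
P(T4 | pilot) = 0.072/0.2875 ≈ 0.2504
P(T6 | pilot) = 0.048/0.2875 ≈ 0.1670
P(T3 | pilot) = 0.0325/0.2875 ≈ 0.1130
P(T2 | pilot) = 0.06/0.2875 ≈ 0.2087
P(T5 | pilot) = 0.045/0.2875 ≈ 0.1565

T1 0.1043, T4 0.2504, T6 0.1670, T3 0.1130, T2 0.2087, T5 0.1565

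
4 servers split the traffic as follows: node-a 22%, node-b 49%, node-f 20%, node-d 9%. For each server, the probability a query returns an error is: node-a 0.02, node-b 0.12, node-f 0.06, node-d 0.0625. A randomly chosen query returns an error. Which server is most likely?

node-b

By Bayes' rule, posterior ∝ prior × likelihood:
  node-a: 0.22 × 0.02 = 0.0044
  node-b: 0.49 × 0.12 = 0.0588
  node-f: 0.2 × 0.06 = 0.012
  node-d: 0.09 × 0.0625 = 0.005625
Sum = 0.080825.
Largest term belongs to node-b, so node-b is most probable.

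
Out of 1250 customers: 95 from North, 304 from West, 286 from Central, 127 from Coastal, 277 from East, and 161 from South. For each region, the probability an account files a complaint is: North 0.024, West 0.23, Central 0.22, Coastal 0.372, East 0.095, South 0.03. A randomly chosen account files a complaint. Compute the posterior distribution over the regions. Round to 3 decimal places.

North 0.011, West 0.327, Central 0.295, Coastal 0.221, East 0.123, South 0.023

By Bayes' rule, posterior ∝ prior × likelihood:
  North: 0.076 × 0.024 = 0.001824
  West: 0.2432 × 0.23 = 0.055936
  Central: 0.2288 × 0.22 = 0.050336
  Coastal: 0.1016 × 0.372 = 0.0377952
  East: 0.2216 × 0.095 = 0.021052
  South: 0.1288 × 0.03 = 0.003864
Total = 0.1708072.
P(North | complaint) = 0.001824/0.1708072 ≈ 0.011
P(West | complaint) = 0.055936/0.1708072 ≈ 0.327
P(Central | complaint) = 0.050336/0.1708072 ≈ 0.295
P(Coastal | complaint) = 0.0377952/0.1708072 ≈ 0.221
P(East | complaint) = 0.021052/0.1708072 ≈ 0.123
P(South | complaint) = 0.003864/0.1708072 ≈ 0.023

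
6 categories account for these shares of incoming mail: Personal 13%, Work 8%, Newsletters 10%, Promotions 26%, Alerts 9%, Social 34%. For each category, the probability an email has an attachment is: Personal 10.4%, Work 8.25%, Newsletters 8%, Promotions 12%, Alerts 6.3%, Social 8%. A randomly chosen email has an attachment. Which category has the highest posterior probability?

Promotions

Compute prior × likelihood for every hypothesis:
  Personal: 0.13 × 0.104 = 0.01352
  Work: 0.08 × 0.0825 = 0.0066
  Newsletters: 0.1 × 0.08 = 0.008
  Promotions: 0.26 × 0.12 = 0.0312
  Alerts: 0.09 × 0.063 = 0.00567
  Social: 0.34 × 0.08 = 0.0272
Sum = 0.09219.
Largest term belongs to Promotions, so Promotions is most probable.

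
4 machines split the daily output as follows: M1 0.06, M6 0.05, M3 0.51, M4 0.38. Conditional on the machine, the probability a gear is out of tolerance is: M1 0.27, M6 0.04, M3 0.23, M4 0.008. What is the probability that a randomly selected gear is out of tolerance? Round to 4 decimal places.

By Bayes' rule, posterior ∝ prior × likelihood:
  M1: 0.06 × 0.27 = 0.0162
  M6: 0.05 × 0.04 = 0.002
  M3: 0.51 × 0.23 = 0.1173
  M4: 0.38 × 0.008 = 0.00304
P(oversize) = 0.0162 + 0.002 + 0.1173 + 0.00304 = 0.13854 → 0.1385.

0.1385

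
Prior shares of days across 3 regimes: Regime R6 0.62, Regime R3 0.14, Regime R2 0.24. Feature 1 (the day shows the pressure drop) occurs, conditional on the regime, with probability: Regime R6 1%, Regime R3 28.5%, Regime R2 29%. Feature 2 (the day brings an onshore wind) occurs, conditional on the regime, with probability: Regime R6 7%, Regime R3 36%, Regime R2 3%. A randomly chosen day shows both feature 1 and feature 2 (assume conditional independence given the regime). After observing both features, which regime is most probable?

Prior × likelihood for each hypothesis:
  Regime R6: 0.62 × 0.01 × 0.07 = 0.000434
  Regime R3: 0.14 × 0.285 × 0.36 = 0.014364
  Regime R2: 0.24 × 0.29 × 0.03 = 0.002088
Sum = 0.016886.
Largest term belongs to Regime R3, so Regime R3 is most probable.

Regime R3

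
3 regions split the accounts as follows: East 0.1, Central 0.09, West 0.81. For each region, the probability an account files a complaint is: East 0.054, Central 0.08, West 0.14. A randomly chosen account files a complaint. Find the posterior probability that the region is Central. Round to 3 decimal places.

0.057

Compute prior × likelihood for every hypothesis:
  East: 0.1 × 0.054 = 0.0054
  Central: 0.09 × 0.08 = 0.0072
  West: 0.81 × 0.14 = 0.1134
Sum = 0.126.
P(Central | evidence) = 0.0072 / 0.126 ≈ 0.057.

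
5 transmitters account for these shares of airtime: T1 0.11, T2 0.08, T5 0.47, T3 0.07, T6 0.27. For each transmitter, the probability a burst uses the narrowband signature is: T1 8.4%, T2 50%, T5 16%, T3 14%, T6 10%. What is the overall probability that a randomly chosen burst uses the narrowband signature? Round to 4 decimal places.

0.1612

Compute prior × likelihood for every hypothesis:
  T1: 0.11 × 0.084 = 0.00924
  T2: 0.08 × 0.5 = 0.04
  T5: 0.47 × 0.16 = 0.0752
  T3: 0.07 × 0.14 = 0.0098
  T6: 0.27 × 0.1 = 0.027
P(narrowband) = 0.00924 + 0.04 + 0.0752 + 0.0098 + 0.027 = 0.16124 → 0.1612.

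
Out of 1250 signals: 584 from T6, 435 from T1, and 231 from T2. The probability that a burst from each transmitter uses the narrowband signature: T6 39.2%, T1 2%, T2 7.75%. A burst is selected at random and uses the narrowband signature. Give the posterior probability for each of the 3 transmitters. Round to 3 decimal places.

Compute prior × likelihood for every hypothesis:
  T6: 0.4672 × 0.392 = 0.1831424
  T1: 0.348 × 0.02 = 0.00696
  T2: 0.1848 × 0.0775 = 0.014322
Normalizing constant = 0.2044244.
P(T6 | narrowband) = 0.1831424/0.2044244 ≈ 0.896
P(T1 | narrowband) = 0.00696/0.2044244 ≈ 0.034
P(T2 | narrowband) = 0.014322/0.2044244 ≈ 0.070

T6 0.896, T1 0.034, T2 0.070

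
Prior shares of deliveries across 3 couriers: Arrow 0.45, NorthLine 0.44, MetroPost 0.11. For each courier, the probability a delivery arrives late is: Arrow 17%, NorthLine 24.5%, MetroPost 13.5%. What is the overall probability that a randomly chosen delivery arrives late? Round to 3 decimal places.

Prior × likelihood for each hypothesis:
  Arrow: 0.45 × 0.17 = 0.0765
  NorthLine: 0.44 × 0.245 = 0.1078
  MetroPost: 0.11 × 0.135 = 0.01485
P(late) = 0.0765 + 0.1078 + 0.01485 = 0.19915 → 0.199.

0.199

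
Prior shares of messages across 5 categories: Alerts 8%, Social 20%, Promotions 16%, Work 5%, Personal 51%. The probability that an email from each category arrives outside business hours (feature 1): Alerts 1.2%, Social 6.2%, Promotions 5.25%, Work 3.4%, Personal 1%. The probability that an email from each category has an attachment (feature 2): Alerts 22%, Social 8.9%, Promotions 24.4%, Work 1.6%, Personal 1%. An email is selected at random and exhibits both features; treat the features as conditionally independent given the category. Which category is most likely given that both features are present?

Compute prior × likelihood for every hypothesis:
  Alerts: 0.08 × 0.012 × 0.22 = 0.0002112
  Social: 0.2 × 0.062 × 0.089 = 0.0011036
  Promotions: 0.16 × 0.0525 × 0.244 = 0.0020496
  Work: 0.05 × 0.034 × 0.016 = 0.0000272
  Personal: 0.51 × 0.01 × 0.01 = 0.000051
Normalizing constant = 0.0034426.
Largest term belongs to Promotions, so Promotions is most probable.

Promotions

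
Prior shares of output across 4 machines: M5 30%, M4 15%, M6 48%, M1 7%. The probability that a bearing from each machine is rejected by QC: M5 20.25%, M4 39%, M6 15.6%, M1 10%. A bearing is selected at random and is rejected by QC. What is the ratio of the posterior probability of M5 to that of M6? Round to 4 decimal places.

0.8113

By Bayes' rule, posterior ∝ prior × likelihood:
  M5: 0.3 × 0.2025 = 0.06075
  M4: 0.15 × 0.39 = 0.0585
  M6: 0.48 × 0.156 = 0.07488
  M1: 0.07 × 0.1 = 0.007
Total = 0.20113.
The ratio is 0.06075 / 0.07488 (the normalizer cancels) = 0.8113.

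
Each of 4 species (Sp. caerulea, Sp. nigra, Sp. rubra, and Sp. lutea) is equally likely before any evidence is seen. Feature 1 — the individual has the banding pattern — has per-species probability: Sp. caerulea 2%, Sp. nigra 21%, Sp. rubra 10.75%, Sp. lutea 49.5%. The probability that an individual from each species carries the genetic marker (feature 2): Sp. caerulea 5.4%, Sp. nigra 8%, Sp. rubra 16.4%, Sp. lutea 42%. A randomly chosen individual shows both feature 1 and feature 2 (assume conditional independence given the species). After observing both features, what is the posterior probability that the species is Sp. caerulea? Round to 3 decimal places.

With a uniform prior (1/4 each), posterior ∝ likelihood:
  Sp. caerulea: 0.02 × 0.054 = 0.00108
  Sp. nigra: 0.21 × 0.08 = 0.0168
  Sp. rubra: 0.1075 × 0.164 = 0.01763
  Sp. lutea: 0.495 × 0.42 = 0.2079
Sum = 0.24341.
P(Sp. caerulea | evidence) = 0.00108 / 0.24341 ≈ 0.004.

0.004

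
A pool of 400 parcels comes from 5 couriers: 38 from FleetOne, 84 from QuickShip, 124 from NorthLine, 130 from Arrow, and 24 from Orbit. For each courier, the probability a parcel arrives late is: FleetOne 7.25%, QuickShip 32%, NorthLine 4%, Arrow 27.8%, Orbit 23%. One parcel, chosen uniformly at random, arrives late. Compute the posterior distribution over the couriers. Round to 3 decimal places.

Unnormalized posteriors (prior × likelihood):
  FleetOne: 0.095 × 0.0725 = 0.0068875
  QuickShip: 0.21 × 0.32 = 0.0672
  NorthLine: 0.31 × 0.04 = 0.0124
  Arrow: 0.325 × 0.278 = 0.09035
  Orbit: 0.06 × 0.23 = 0.0138
Sum = 0.1906375.
P(FleetOne | late) = 0.0068875/0.1906375 ≈ 0.036
P(QuickShip | late) = 0.0672/0.1906375 ≈ 0.353
P(NorthLine | late) = 0.0124/0.1906375 ≈ 0.065
P(Arrow | late) = 0.09035/0.1906375 ≈ 0.474
P(Orbit | late) = 0.0138/0.1906375 ≈ 0.072

FleetOne 0.036, QuickShip 0.353, NorthLine 0.065, Arrow 0.474, Orbit 0.072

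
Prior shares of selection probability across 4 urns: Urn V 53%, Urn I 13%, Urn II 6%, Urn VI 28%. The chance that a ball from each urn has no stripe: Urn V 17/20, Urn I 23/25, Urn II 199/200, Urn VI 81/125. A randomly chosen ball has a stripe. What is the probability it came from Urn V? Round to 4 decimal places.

Taking complements, P(striped | each) = Urn V 0.15, Urn I 0.08, Urn II 0.005, Urn VI 0.352.
By Bayes' rule, posterior ∝ prior × likelihood:
  Urn V: 0.53 × 0.15 = 0.0795
  Urn I: 0.13 × 0.08 = 0.0104
  Urn II: 0.06 × 0.005 = 0.0003
  Urn VI: 0.28 × 0.352 = 0.09856
Normalizing constant = 0.18876.
P(Urn V | evidence) = 0.0795 / 0.18876 ≈ 0.4212.

0.4212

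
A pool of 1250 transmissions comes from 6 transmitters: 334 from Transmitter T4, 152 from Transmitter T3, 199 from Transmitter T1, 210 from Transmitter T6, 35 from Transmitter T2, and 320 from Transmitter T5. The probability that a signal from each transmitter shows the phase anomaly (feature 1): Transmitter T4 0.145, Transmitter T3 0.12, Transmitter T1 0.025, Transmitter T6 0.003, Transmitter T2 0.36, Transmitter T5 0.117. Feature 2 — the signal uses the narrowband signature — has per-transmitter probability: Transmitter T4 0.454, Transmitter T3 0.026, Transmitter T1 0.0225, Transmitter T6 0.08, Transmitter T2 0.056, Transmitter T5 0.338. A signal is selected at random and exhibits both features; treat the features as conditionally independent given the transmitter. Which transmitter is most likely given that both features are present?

Transmitter T4

By Bayes' rule, posterior ∝ prior × likelihood:
  Transmitter T4: 0.2672 × 0.145 × 0.454 = 0.017589776
  Transmitter T3: 0.1216 × 0.12 × 0.026 = 0.000379392
  Transmitter T1: 0.1592 × 0.025 × 0.0225 = 0.00008955
  Transmitter T6: 0.168 × 0.003 × 0.08 = 0.00004032
  Transmitter T2: 0.028 × 0.36 × 0.056 = 0.00056448
  Transmitter T5: 0.256 × 0.117 × 0.338 = 0.010123776
Total = 0.028787294.
Largest term belongs to Transmitter T4, so Transmitter T4 is most probable.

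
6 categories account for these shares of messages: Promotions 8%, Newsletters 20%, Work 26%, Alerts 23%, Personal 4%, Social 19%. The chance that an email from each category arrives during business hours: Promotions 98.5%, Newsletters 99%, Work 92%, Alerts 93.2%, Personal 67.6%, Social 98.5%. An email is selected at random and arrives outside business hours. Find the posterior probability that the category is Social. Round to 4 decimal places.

0.0514

Taking complements, P(off-hours | each) = Promotions 0.015, Newsletters 0.01, Work 0.08, Alerts 0.068, Personal 0.324, Social 0.015.
Compute prior × likelihood for every hypothesis:
  Promotions: 0.08 × 0.015 = 0.0012
  Newsletters: 0.2 × 0.01 = 0.002
  Work: 0.26 × 0.08 = 0.0208
  Alerts: 0.23 × 0.068 = 0.01564
  Personal: 0.04 × 0.324 = 0.01296
  Social: 0.19 × 0.015 = 0.00285
Normalizing constant = 0.05545.
P(Social | evidence) = 0.00285 / 0.05545 ≈ 0.0514.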